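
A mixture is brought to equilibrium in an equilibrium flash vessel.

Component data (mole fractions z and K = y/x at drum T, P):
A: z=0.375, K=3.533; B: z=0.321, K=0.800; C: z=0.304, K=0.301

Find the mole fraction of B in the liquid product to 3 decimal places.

Let β = V/F and solve Σ zᵢ(Kᵢ−1)/(1+β(Kᵢ−1)) = 0.
Feasibility: ΣzᵢKᵢ = 1.673, Σzᵢ/Kᵢ = 1.517 — both > 1, two phases present.
Iterate (Newton) starting at β = 0.5:
  β = 0.500: g = 0.0211, g' = -0.835 → β = 0.525
Converged at β = 0.525.
Compositions from xᵢ = zᵢ/(1+β(Kᵢ−1)), yᵢ = Kᵢxᵢ:
  A: x = 0.161, y = 0.568
  B: x = 0.359, y = 0.287
  C: x = 0.480, y = 0.145

x_B = 0.359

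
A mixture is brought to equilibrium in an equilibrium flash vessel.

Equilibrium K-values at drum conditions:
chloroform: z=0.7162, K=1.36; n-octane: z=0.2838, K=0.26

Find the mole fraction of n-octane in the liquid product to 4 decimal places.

Material balance + equilibrium reduce to Σ zᵢ(Kᵢ−1)/(1+ψ(Kᵢ−1)) = 0.
Check two-phase: ΣzᵢKᵢ = 1.0478 > 1 and Σzᵢ/Kᵢ = 1.6182 > 1, so g(0) = 0.0478 > 0 and g(1) = -0.6182 < 0.
Iterate (Newton) starting at ψ = 0.42:
  ψ = 0.4200: g = -0.08075, g' = -0.3972 → ψ = 0.2167
  ψ = 0.2167: g = -0.01095, g' = -0.3003 → ψ = 0.1802
  ψ = 0.1802: g = -0.00021, g' = -0.2888 → ψ = 0.1795
Converged at ψ = 0.1795.
Compositions from xᵢ = zᵢ/(1+ψ(Kᵢ−1)), yᵢ = Kᵢxᵢ:
  chloroform: x = 0.6727, y = 0.9149
  n-octane: x = 0.3273, y = 0.0851

x_n-octane = 0.3273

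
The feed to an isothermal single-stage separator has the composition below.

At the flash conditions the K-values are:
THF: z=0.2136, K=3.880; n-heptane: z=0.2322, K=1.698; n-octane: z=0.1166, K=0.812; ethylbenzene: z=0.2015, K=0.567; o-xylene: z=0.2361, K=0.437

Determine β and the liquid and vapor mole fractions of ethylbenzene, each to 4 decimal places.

Let β = V/F and solve Σ zᵢ(Kᵢ−1)/(1+β(Kᵢ−1)) = 0.
Check two-phase: ΣzᵢKᵢ = 1.5351 > 1 and Σzᵢ/Kᵢ = 1.2311 > 1, so g(0) = 0.5351 > 0 and g(1) = -0.2311 < 0.
Newton iteration, β⁰ = 0.5:
  β = 0.5000: g = 0.05171, g' = -0.5713 → β = 0.5905
  β = 0.5905: g = 0.00155, g' = -0.5410 → β = 0.5934
Converged at β = 0.5934.
Compositions from xᵢ = zᵢ/(1+β(Kᵢ−1)), yᵢ = Kᵢxᵢ:
  THF: x = 0.0789, y = 0.3059
  n-heptane: x = 0.1642, y = 0.2788
  n-octane: x = 0.1312, y = 0.1066
  ethylbenzene: x = 0.2712, y = 0.1538
  o-xylene: x = 0.3545, y = 0.1549

β = 0.5934, x_ethylbenzene = 0.2712, y_ethylbenzene = 0.1538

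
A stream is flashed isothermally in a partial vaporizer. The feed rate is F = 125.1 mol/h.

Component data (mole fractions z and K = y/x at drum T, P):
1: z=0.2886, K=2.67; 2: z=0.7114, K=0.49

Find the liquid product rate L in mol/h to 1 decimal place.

Material balance + equilibrium reduce to Σ zᵢ(Kᵢ−1)/(1+ψ(Kᵢ−1)) = 0.
g(0) = ΣzᵢKᵢ − 1 = 0.1191 and g(1) = 1 − Σzᵢ/Kᵢ = -0.5599, so a root lies in (0, 1).
Newton–Raphson from ψ = 0.49:
  ψ = 0.4900: g = -0.21863, g' = -0.5723 → ψ = 0.1080
  ψ = 0.1080: g = 0.02436, g' = -0.7849 → ψ = 0.1390
  ψ = 0.1390: g = 0.00064, g' = -0.7445 → ψ = 0.1399
Converged at ψ = 0.1399.
Then V = ψ·F = 0.1399·125.1 = 17.5 mol/h and L = F − V = 107.6 mol/h.

L = 107.6 mol/h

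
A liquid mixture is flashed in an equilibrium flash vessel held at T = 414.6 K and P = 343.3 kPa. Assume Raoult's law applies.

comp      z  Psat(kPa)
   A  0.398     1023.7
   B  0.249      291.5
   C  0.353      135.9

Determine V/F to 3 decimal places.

Raoult's law: Kᵢ = Pᵢˢᵃᵗ/P = Pᵢˢᵃᵗ/343.3.
  K_A = 1023.7/343.3 = 2.98194, K_B = 291.5/343.3 = 0.84911, K_C = 135.9/343.3 = 0.39586
Rachford–Rice: g(V/F) = Σ zᵢ(Kᵢ−1)/(1+V/F(Kᵢ−1)) = 0.
Feasibility: ΣzᵢKᵢ = 1.538, Σzᵢ/Kᵢ = 1.318 — both > 1, two phases present.
Newton–Raphson from V/F = 0.6:
  V/F = 0.600: g = -0.0155, g' = -0.650 → V/F = 0.576
Converged at V/F = 0.576.

V/F = 0.576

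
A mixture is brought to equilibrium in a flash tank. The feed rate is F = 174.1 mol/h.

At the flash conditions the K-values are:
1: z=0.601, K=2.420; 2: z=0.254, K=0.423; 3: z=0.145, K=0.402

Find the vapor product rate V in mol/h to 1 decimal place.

V = 130.0 mol/h

Material balance + equilibrium reduce to Σ zᵢ(Kᵢ−1)/(1+V/F(Kᵢ−1)) = 0.
Feasibility: ΣzᵢKᵢ = 1.620, Σzᵢ/Kᵢ = 1.210 — both > 1, two phases present.
Newton–Raphson from V/F = 0.5:
  V/F = 0.500: g = 0.1694, g' = -0.687 → V/F = 0.747
Converged at V/F = 0.747.
Then V = V/F·F = 0.7468·174.1 = 130.0 mol/h and L = F − V = 44.1 mol/h.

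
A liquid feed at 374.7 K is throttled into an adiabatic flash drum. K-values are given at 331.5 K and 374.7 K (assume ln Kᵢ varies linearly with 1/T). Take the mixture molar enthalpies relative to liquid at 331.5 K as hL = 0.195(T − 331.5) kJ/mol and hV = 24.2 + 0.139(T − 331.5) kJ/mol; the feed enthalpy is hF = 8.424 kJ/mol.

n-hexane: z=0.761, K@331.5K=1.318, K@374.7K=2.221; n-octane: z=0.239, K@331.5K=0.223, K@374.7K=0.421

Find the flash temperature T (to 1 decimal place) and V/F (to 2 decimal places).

T = 333.9 K, V/F = 0.33

Adiabatic flash: solve Rachford–Rice at each trial T, then check hF = ψ·hV(T) + (1−ψ)·hL(T).
  T = 331.5 K: K = (1.318, 0.223), RR gives ψ = 0.228, H_out = 5.514 kJ/mol
  T = 374.7 K: K = (2.221, 0.421), RR gives ψ = 1.000, H_out = 30.205 kJ/mol
  T = 353.1 K: K = (1.738, 0.312), RR gives ψ = 0.783, H_out = 22.216 kJ/mol
  T = 342.3 K: K = (1.520, 0.265), RR gives ψ = 0.577, H_out = 15.710 kJ/mol
  T = 336.9 K: K = (1.417, 0.244), RR gives ψ = 0.433, H_out = 11.405 kJ/mol
  T = 334.2 K: K = (1.367, 0.233), RR gives ψ = 0.341, H_out = 8.735 kJ/mol
  T = 332.9 K: K = (1.343, 0.228), RR gives ψ = 0.290, H_out = 7.266 kJ/mol
Linear interpolation between T = 332.9 (H_out = 7.266) and T = 334.2 (H_out = 8.735) on hF = 8.424 gives T ≈ 333.9 K, at which ψ = 0.33.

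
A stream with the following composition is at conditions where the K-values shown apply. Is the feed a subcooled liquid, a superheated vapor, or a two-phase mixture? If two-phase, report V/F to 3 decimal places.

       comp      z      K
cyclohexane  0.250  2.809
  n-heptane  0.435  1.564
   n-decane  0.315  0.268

two-phase, V/F = 0.586

ΣzᵢKᵢ = 1.467; Σzᵢ/Kᵢ = 1.543.
Both exceed 1, so a two-phase solution exists.
Rachford–Rice: g(ψ) = Σ zᵢ(Kᵢ−1)/(1+ψ(Kᵢ−1)) = 0.
Newton iteration, ψ⁰ = 0.5:
  ψ = 0.500: g = 0.0651, g' = -0.730 → ψ = 0.589
  ψ = 0.589: g = -0.0025, g' = -0.792 → ψ = 0.586
Converged at ψ = 0.586.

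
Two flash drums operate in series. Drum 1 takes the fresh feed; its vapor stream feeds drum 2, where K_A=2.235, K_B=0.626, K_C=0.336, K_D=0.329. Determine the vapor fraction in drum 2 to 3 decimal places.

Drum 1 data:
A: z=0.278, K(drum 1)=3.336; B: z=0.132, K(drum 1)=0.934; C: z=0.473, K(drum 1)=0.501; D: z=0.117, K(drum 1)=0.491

V/F (drum 2) = 0.480

Drum 1:
Rachford–Rice: g(ψ₁) = Σ zᵢ(Kᵢ−1)/(1+ψ₁(Kᵢ−1)) = 0.
g(0) = ΣzᵢKᵢ − 1 = 0.345 and g(1) = 1 − Σzᵢ/Kᵢ = -0.407, so a root lies in (0, 1).
Newton–Raphson from ψ₁ = 0.5:
  ψ₁ = 0.500: g = -0.1038, g' = -0.587 → ψ₁ = 0.323
  ψ₁ = 0.323: g = 0.0085, g' = -0.704 → ψ₁ = 0.335
Converged at ψ₁ = 0.335.
Drum-1 compositions:
  A: x = 0.156, y = 0.520
  B: x = 0.135, y = 0.126
  C: x = 0.568, y = 0.285
  D: x = 0.141, y = 0.069
Drum-2 feed = drum-1 vapor: z₂ = (0.5201, 0.1261, 0.2846, 0.0693).
Drum 2:
Material balance + equilibrium reduce to Σ zᵢ(Kᵢ−1)/(1+ψ₂(Kᵢ−1)) = 0.
Feasibility: ΣzᵢKᵢ = 1.360, Σzᵢ/Kᵢ = 1.492 — both > 1, two phases present.
Newton–Raphson from ψ₂ = 0.5:
  ψ₂ = 0.500: g = -0.0137, g' = -0.682 → ψ₂ = 0.480
Converged at ψ₂ = 0.480.
  A: x = 0.327, y = 0.730
  B: x = 0.154, y = 0.096
  C: x = 0.418, y = 0.140
  D: x = 0.102, y = 0.034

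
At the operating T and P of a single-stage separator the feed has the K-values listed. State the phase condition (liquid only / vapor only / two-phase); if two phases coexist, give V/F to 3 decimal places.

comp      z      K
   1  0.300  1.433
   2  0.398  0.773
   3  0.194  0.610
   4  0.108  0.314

ΣzᵢKᵢ = 0.890; Σzᵢ/Kᵢ = 1.386.
Since ΣzᵢKᵢ < 1 the mixture is below its bubble point — single liquid phase.

liquid only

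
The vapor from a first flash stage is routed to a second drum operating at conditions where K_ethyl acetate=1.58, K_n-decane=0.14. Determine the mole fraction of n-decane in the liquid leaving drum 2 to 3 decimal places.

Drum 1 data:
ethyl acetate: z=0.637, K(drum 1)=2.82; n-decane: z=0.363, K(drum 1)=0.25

Drum 1:
Let ψ₁ = V/F and solve Σ zᵢ(Kᵢ−1)/(1+ψ₁(Kᵢ−1)) = 0.
Feasibility: ΣzᵢKᵢ = 1.887, Σzᵢ/Kᵢ = 1.678 — both > 1, two phases present.
Newton–Raphson from ψ₁ = 0.5:
  ψ₁ = 0.500: g = 0.1714, g' = -1.101 → ψ₁ = 0.656
  ψ₁ = 0.656: g = -0.0071, g' = -1.229 → ψ₁ = 0.650
Converged at ψ₁ = 0.650.
Drum-1 compositions:
  ethyl acetate: x = 0.292, y = 0.823
  n-decane: x = 0.708, y = 0.177
Drum-2 feed = drum-1 vapor: z₂ = (0.8230, 0.1770).
Drum 2:
Let ψ₂ = V/F and solve Σ zᵢ(Kᵢ−1)/(1+ψ₂(Kᵢ−1)) = 0.
Feasibility: ΣzᵢKᵢ = 1.325, Σzᵢ/Kᵢ = 1.785 — both > 1, two phases present.
Binary case is linear: z₁(K₁−1)(1+ψ₂(K₂−1)) + z₂(K₂−1)(1+ψ₂(K₁−1)) = 0
⇒ ψ₂ = [z₁(K₁−1)+z₂(K₂−1)] / [−(K₁−1)(K₂−1)] = 0.3251/0.4988 = 0.652
  ethyl acetate: x = 0.597, y = 0.944
  n-decane: x = 0.403, y = 0.056

x_n-decane (drum 2) = 0.403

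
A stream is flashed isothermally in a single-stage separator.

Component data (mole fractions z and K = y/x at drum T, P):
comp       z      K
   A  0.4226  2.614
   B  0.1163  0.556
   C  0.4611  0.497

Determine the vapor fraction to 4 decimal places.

ψ = 0.5021

Let ψ = V/F and solve Σ zᵢ(Kᵢ−1)/(1+ψ(Kᵢ−1)) = 0.
g(0) = ΣzᵢKᵢ − 1 = 0.3985 and g(1) = 1 − Σzᵢ/Kᵢ = -0.2986, so a root lies in (0, 1).
Newton–Raphson from ψ = 0.5:
  ψ = 0.5000: g = 0.00123, g' = -0.5833 → ψ = 0.5021
Converged at ψ = 0.5021.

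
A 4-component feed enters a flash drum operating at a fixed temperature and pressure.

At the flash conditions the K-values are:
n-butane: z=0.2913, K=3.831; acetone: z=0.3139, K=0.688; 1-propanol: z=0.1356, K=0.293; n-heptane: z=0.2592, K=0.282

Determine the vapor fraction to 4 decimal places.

ψ = 0.2802

Rachford–Rice: g(ψ) = Σ zᵢ(Kᵢ−1)/(1+ψ(Kᵢ−1)) = 0.
Check two-phase: ΣzᵢKᵢ = 1.4448 > 1 and Σzᵢ/Kᵢ = 1.9142 > 1, so g(0) = 0.4448 > 0 and g(1) = -0.9142 < 0.
Iterate (Newton) starting at ψ = 0.5:
  ψ = 0.5000: g = -0.21326, g' = -0.9304 → ψ = 0.2708
  ψ = 0.2708: g = 0.01024, g' = -1.0941 → ψ = 0.2802
Converged at ψ = 0.2802.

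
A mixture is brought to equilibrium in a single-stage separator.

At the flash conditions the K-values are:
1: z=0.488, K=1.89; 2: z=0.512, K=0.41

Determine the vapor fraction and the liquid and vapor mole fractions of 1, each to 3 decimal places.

ψ = 0.252, x_1 = 0.399, y_1 = 0.753

Let ψ = V/F and solve Σ zᵢ(Kᵢ−1)/(1+ψ(Kᵢ−1)) = 0.
Check two-phase: ΣzᵢKᵢ = 1.132 > 1 and Σzᵢ/Kᵢ = 1.507 > 1, so g(0) = 0.132 > 0 and g(1) = -0.507 < 0.
Binary case is linear: z₁(K₁−1)(1+ψ(K₂−1)) + z₂(K₂−1)(1+ψ(K₁−1)) = 0
⇒ ψ = [z₁(K₁−1)+z₂(K₂−1)] / [−(K₁−1)(K₂−1)] = 0.1322/0.5251 = 0.252
Compositions from xᵢ = zᵢ/(1+ψ(Kᵢ−1)), yᵢ = Kᵢxᵢ:
  1: x = 0.399, y = 0.753
  2: x = 0.601, y = 0.247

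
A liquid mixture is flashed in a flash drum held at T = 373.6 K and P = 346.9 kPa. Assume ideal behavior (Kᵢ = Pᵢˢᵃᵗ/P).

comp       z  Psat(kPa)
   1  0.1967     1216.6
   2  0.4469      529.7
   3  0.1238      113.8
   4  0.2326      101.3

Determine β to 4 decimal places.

Raoult's law: Kᵢ = Pᵢˢᵃᵗ/P = Pᵢˢᵃᵗ/346.9.
  K_1 = 1216.6/346.9 = 3.507063, K_2 = 529.7/346.9 = 1.526953, K_3 = 113.8/346.9 = 0.328048, K_4 = 101.3/346.9 = 0.292015
Let β = V/F and solve Σ zᵢ(Kᵢ−1)/(1+β(Kᵢ−1)) = 0.
Check two-phase: ΣzᵢKᵢ = 1.4808 > 1 and Σzᵢ/Kᵢ = 1.5227 > 1, so g(0) = 0.4808 > 0 and g(1) = -0.5227 < 0.
Iterate (Newton) starting at β = 0.53:
  β = 0.5300: g = 0.00306, g' = -0.7373 → β = 0.5342
Converged at β = 0.5342.

β = 0.5342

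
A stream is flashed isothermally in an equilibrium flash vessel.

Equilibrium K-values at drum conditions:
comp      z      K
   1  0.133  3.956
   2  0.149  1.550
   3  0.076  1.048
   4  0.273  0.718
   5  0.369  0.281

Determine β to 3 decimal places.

β = 0.121

Newton–Raphson from β = 0.5:
  β = 0.500: g = -0.2774, g' = -0.712 → β = 0.110
  β = 0.110: g = 0.0098, g' = -0.950 → β = 0.121
Converged at β = 0.121.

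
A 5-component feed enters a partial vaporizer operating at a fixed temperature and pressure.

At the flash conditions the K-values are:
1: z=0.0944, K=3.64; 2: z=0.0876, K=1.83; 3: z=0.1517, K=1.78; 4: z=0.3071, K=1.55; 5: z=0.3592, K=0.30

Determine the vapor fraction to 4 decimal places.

ψ = 0.4844

Let ψ = V/F and solve Σ zᵢ(Kᵢ−1)/(1+ψ(Kᵢ−1)) = 0.
g(0) = ΣzᵢKᵢ − 1 = 0.3577 and g(1) = 1 − Σzᵢ/Kᵢ = -0.5545, so a root lies in (0, 1).
Newton iteration, ψ⁰ = 0.5:
  ψ = 0.5000: g = -0.01043, g' = -0.6739 → ψ = 0.4845
  ψ = 0.4845: g = -0.00006, g' = -0.6669 → ψ = 0.4844
Converged at ψ = 0.4844.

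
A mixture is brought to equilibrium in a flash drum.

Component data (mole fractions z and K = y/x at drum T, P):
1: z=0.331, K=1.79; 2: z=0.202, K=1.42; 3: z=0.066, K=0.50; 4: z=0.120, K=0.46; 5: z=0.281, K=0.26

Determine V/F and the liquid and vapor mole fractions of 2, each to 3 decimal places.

V/F = 0.091, x_2 = 0.195, y_2 = 0.276

Rachford–Rice: g(V/F) = Σ zᵢ(Kᵢ−1)/(1+V/F(Kᵢ−1)) = 0.
g(0) = ΣzᵢKᵢ − 1 = 0.041 and g(1) = 1 − Σzᵢ/Kᵢ = -0.801, so a root lies in (0, 1).
Newton iteration, V/F⁰ = 0.45:
  V/F = 0.450: g = -0.1757, g' = -0.572 → V/F = 0.143
  V/F = 0.143: g = -0.0233, g' = -0.451 → V/F = 0.091
Converged at V/F = 0.091.
Compositions from xᵢ = zᵢ/(1+V/F(Kᵢ−1)), yᵢ = Kᵢxᵢ:
  1: x = 0.309, y = 0.553
  2: x = 0.195, y = 0.276
  3: x = 0.069, y = 0.035
  4: x = 0.126, y = 0.058
  5: x = 0.301, y = 0.078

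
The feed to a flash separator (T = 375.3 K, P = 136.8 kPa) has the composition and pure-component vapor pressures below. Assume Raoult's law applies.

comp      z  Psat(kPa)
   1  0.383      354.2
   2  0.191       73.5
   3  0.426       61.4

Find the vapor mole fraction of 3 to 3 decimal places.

Raoult's law: Kᵢ = Pᵢˢᵃᵗ/P = Pᵢˢᵃᵗ/136.8.
  K_1 = 354.2/136.8 = 2.58918, K_2 = 73.5/136.8 = 0.53728, K_3 = 61.4/136.8 = 0.44883
Iterate (Newton) starting at V/F = 0.5:
  V/F = 0.500: g = -0.0999, g' = -0.616 → V/F = 0.338
  V/F = 0.338: g = 0.0028, g' = -0.662 → V/F = 0.342
Converged at V/F = 0.342.
Compositions from xᵢ = zᵢ/(1+V/F(Kᵢ−1)), yᵢ = Kᵢxᵢ:
  1: x = 0.248, y = 0.642
  2: x = 0.227, y = 0.122
  3: x = 0.525, y = 0.236

y_3 = 0.236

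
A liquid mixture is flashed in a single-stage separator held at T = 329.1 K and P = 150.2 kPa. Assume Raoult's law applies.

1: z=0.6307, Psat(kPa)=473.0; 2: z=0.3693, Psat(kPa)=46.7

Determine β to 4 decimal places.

Raoult's law: Kᵢ = Pᵢˢᵃᵗ/P = Pᵢˢᵃᵗ/150.2.
  K_1 = 473.0/150.2 = 3.149134, K_2 = 46.7/150.2 = 0.310919
Rachford–Rice: g(β) = Σ zᵢ(Kᵢ−1)/(1+β(Kᵢ−1)) = 0.
g(0) = ΣzᵢKᵢ − 1 = 1.1010 and g(1) = 1 − Σzᵢ/Kᵢ = -0.3880, so a root lies in (0, 1).
Binary case is linear: z₁(K₁−1)(1+β(K₂−1)) + z₂(K₂−1)(1+β(K₁−1)) = 0
⇒ β = [z₁(K₁−1)+z₂(K₂−1)] / [−(K₁−1)(K₂−1)] = 1.10098/1.48093 = 0.7434

β = 0.7434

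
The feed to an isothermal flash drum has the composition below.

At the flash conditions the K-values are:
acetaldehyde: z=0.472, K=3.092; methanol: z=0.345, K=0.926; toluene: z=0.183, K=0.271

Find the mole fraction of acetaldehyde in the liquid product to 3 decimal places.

Rachford–Rice: g(β) = Σ zᵢ(Kᵢ−1)/(1+β(Kᵢ−1)) = 0.
Feasibility: ΣzᵢKᵢ = 1.828, Σzᵢ/Kᵢ = 1.200 — both > 1, two phases present.
Newton iteration, β⁰ = 0.52:
  β = 0.520: g = 0.2315, g' = -0.728 → β = 0.838
  β = 0.838: g = -0.0114, g' = -0.917 → β = 0.826
  β = 0.826: g = -0.0001, g' = -0.893 → β = 0.825
Converged at β = 0.825.
Compositions from xᵢ = zᵢ/(1+β(Kᵢ−1)), yᵢ = Kᵢxᵢ:
  acetaldehyde: x = 0.173, y = 0.535
  methanol: x = 0.367, y = 0.340
  toluene: x = 0.459, y = 0.125

x_acetaldehyde = 0.173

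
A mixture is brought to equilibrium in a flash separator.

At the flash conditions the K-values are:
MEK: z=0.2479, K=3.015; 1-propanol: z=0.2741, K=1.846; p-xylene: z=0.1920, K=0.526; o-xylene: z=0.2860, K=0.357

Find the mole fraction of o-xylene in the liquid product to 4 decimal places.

x_o-xylene = 0.4346

Material balance + equilibrium reduce to Σ zᵢ(Kᵢ−1)/(1+ψ(Kᵢ−1)) = 0.
g(0) = ΣzᵢKᵢ − 1 = 0.4565 and g(1) = 1 − Σzᵢ/Kᵢ = -0.3968, so a root lies in (0, 1).
Iterate (Newton) starting at ψ = 0.5:
  ψ = 0.5000: g = 0.02147, g' = -0.6776 → ψ = 0.5317
Converged at ψ = 0.5317.
Compositions from xᵢ = zᵢ/(1+ψ(Kᵢ−1)), yᵢ = Kᵢxᵢ:
  MEK: x = 0.1197, y = 0.3608
  1-propanol: x = 0.1891, y = 0.3490
  p-xylene: x = 0.2567, y = 0.1350
  o-xylene: x = 0.4346, y = 0.1551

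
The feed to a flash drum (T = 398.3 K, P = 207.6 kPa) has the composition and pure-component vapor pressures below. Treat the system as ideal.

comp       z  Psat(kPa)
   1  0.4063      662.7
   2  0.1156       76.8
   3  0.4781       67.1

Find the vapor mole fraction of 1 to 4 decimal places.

Raoult's law: Kᵢ = Pᵢˢᵃᵗ/P = Pᵢˢᵃᵗ/207.6.
  K_1 = 662.7/207.6 = 3.192197, K_2 = 76.8/207.6 = 0.369942, K_3 = 67.1/207.6 = 0.323218
Material balance + equilibrium reduce to Σ zᵢ(Kᵢ−1)/(1+V/F(Kᵢ−1)) = 0.
Check two-phase: ΣzᵢKᵢ = 1.4943 > 1 and Σzᵢ/Kᵢ = 1.9189 > 1, so g(0) = 0.4943 > 0 and g(1) = -0.9189 < 0.
Iterate (Newton) starting at V/F = 0.65:
  V/F = 0.6500: g = -0.33375, g' = -1.1617 → V/F = 0.3627
  V/F = 0.3627: g = -0.02708, g' = -1.0677 → V/F = 0.3373
  V/F = 0.3373: g = 0.00023, g' = -1.0870 → V/F = 0.3376
Converged at V/F = 0.3376.
Compositions from xᵢ = zᵢ/(1+V/F(Kᵢ−1)), yᵢ = Kᵢxᵢ:
  1: x = 0.2335, y = 0.7454
  2: x = 0.1468, y = 0.0543
  3: x = 0.6197, y = 0.2003

y_1 = 0.7454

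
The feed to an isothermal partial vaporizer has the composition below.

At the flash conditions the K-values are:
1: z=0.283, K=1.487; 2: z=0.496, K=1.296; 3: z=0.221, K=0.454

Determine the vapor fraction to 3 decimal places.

ψ = 0.813

Let ψ = V/F and solve Σ zᵢ(Kᵢ−1)/(1+ψ(Kᵢ−1)) = 0.
Check two-phase: ΣzᵢKᵢ = 1.164 > 1 and Σzᵢ/Kᵢ = 1.060 > 1, so g(0) = 0.164 > 0 and g(1) = -0.060 < 0.
Newton–Raphson from ψ = 0.5:
  ψ = 0.500: g = 0.0727, g' = -0.201 → ψ = 0.862
  ψ = 0.862: g = -0.0139, g' = -0.296 → ψ = 0.815
  ψ = 0.815: g = -0.0005, g' = -0.276 → ψ = 0.813
Converged at ψ = 0.813.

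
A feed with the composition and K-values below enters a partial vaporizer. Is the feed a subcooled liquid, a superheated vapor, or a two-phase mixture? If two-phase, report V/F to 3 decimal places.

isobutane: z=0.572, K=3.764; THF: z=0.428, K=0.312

two-phase, V/F = 0.677

ΣzᵢKᵢ = 2.287; Σzᵢ/Kᵢ = 1.524.
Both exceed 1, so a two-phase solution exists.
Rachford–Rice: g(ψ) = Σ zᵢ(Kᵢ−1)/(1+ψ(Kᵢ−1)) = 0.
Newton iteration, ψ⁰ = 0.66:
  ψ = 0.660: g = 0.0204, g' = -1.228 → ψ = 0.677
Converged at ψ = 0.677.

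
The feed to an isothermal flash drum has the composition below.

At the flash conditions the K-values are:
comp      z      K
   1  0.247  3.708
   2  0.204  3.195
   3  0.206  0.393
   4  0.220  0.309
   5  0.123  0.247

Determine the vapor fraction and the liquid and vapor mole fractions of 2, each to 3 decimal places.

ψ = 0.445, x_2 = 0.103, y_2 = 0.330

Material balance + equilibrium reduce to Σ zᵢ(Kᵢ−1)/(1+ψ(Kᵢ−1)) = 0.
Feasibility: ΣzᵢKᵢ = 1.747, Σzᵢ/Kᵢ = 1.865 — both > 1, two phases present.
Newton iteration, ψ⁰ = 0.5:
  ψ = 0.500: g = -0.0627, g' = -1.131 → ψ = 0.445
Converged at ψ = 0.445.
Compositions from xᵢ = zᵢ/(1+ψ(Kᵢ−1)), yᵢ = Kᵢxᵢ:
  1: x = 0.112, y = 0.415
  2: x = 0.103, y = 0.330
  3: x = 0.282, y = 0.111
  4: x = 0.318, y = 0.098
  5: x = 0.185, y = 0.046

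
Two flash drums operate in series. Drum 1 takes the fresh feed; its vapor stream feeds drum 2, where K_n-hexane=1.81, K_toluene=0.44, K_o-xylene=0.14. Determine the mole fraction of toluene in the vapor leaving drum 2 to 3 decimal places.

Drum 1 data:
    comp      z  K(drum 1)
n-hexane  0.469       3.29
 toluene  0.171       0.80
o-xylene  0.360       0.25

y_toluene (drum 2) = 0.100

Drum 1:
Rachford–Rice: g(ψ₁) = Σ zᵢ(Kᵢ−1)/(1+ψ₁(Kᵢ−1)) = 0.
Check two-phase: ΣzᵢKᵢ = 1.770 > 1 and Σzᵢ/Kᵢ = 1.796 > 1, so g(0) = 0.770 > 0 and g(1) = -0.796 < 0.
Iterate (Newton) starting at ψ₁ = 0.55:
  ψ₁ = 0.550: g = -0.0227, g' = -1.077 → ψ₁ = 0.529
Converged at ψ₁ = 0.529.
Drum-1 compositions:
  n-hexane: x = 0.212, y = 0.698
  toluene: x = 0.191, y = 0.153
  o-xylene: x = 0.597, y = 0.149
Drum-2 feed = drum-1 vapor: z₂ = (0.6979, 0.1530, 0.1492).
Drum 2:
Rachford–Rice: g(ψ₂) = Σ zᵢ(Kᵢ−1)/(1+ψ₂(Kᵢ−1)) = 0.
Feasibility: ΣzᵢKᵢ = 1.351, Σzᵢ/Kᵢ = 1.799 — both > 1, two phases present.
Newton iteration, ψ₂⁰ = 0.5:
  ψ₂ = 0.500: g = 0.0583, g' = -0.664 → ψ₂ = 0.588
  ψ₂ = 0.588: g = -0.0042, g' = -0.768 → ψ₂ = 0.582
Converged at ψ₂ = 0.582.
  n-hexane: x = 0.474, y = 0.858
  toluene: x = 0.227, y = 0.100
  o-xylene: x = 0.299, y = 0.042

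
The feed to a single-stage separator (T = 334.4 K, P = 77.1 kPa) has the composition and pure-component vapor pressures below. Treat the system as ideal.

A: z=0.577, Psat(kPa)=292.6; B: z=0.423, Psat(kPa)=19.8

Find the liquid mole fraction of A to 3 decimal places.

Raoult's law: Kᵢ = Pᵢˢᵃᵗ/P = Pᵢˢᵃᵗ/77.1.
  K_A = 292.6/77.1 = 3.79507, K_B = 19.8/77.1 = 0.25681
Rachford–Rice: g(ψ) = Σ zᵢ(Kᵢ−1)/(1+ψ(Kᵢ−1)) = 0.
g(0) = ΣzᵢKᵢ − 1 = 1.298 and g(1) = 1 − Σzᵢ/Kᵢ = -0.799, so a root lies in (0, 1).
Binary case is linear: z₁(K₁−1)(1+ψ(K₂−1)) + z₂(K₂−1)(1+ψ(K₁−1)) = 0
⇒ ψ = [z₁(K₁−1)+z₂(K₂−1)] / [−(K₁−1)(K₂−1)] = 1.2984/2.0773 = 0.625
Compositions from xᵢ = zᵢ/(1+ψ(Kᵢ−1)), yᵢ = Kᵢxᵢ:
  A: x = 0.210, y = 0.797
  B: x = 0.790, y = 0.203

x_A = 0.210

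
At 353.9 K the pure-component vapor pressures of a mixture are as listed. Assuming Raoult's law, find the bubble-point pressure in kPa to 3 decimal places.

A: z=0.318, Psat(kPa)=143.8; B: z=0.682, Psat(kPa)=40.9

At the bubble point ψ → 0, so ΣzᵢKᵢ = 1 with Kᵢ = Pᵢˢᵃᵗ/P ⇒ P = ΣzᵢPᵢˢᵃᵗ.
P = 0.318·143.8 + 0.682·40.9 = 73.622 kPa

Pbub = 73.622 kPa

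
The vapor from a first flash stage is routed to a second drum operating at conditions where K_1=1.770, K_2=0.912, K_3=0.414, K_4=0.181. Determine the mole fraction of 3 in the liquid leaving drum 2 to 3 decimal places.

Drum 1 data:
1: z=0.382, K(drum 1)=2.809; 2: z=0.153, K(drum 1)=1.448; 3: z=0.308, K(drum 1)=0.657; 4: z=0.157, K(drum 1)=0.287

x_3 (drum 2) = 0.321

Drum 1:
Material balance + equilibrium reduce to Σ zᵢ(Kᵢ−1)/(1+ψ₁(Kᵢ−1)) = 0.
Feasibility: ΣzᵢKᵢ = 1.542, Σzᵢ/Kᵢ = 1.257 — both > 1, two phases present.
Iterate (Newton) starting at ψ₁ = 0.38:
  ψ₁ = 0.380: g = 0.1931, g' = -0.660 → ψ₁ = 0.673
  ψ₁ = 0.673: g = 0.0119, g' = -0.629 → ψ₁ = 0.692
Converged at ψ₁ = 0.692.
Drum-1 compositions:
  1: x = 0.170, y = 0.477
  2: x = 0.117, y = 0.169
  3: x = 0.404, y = 0.265
  4: x = 0.310, y = 0.089
Drum-2 feed = drum-1 vapor: z₂ = (0.4767, 0.1691, 0.2653, 0.0889).
Drum 2:
Material balance + equilibrium reduce to Σ zᵢ(Kᵢ−1)/(1+ψ₂(Kᵢ−1)) = 0.
g(0) = ΣzᵢKᵢ − 1 = 0.124 and g(1) = 1 − Σzᵢ/Kᵢ = -0.587, so a root lies in (0, 1).
Newton–Raphson from ψ₂ = 0.5:
  ψ₂ = 0.500: g = -0.0937, g' = -0.502 → ψ₂ = 0.313
  ψ₂ = 0.313: g = -0.0079, g' = -0.429 → ψ₂ = 0.295
Converged at ψ₂ = 0.295.
  1: x = 0.389, y = 0.688
  2: x = 0.174, y = 0.158
  3: x = 0.321, y = 0.133
  4: x = 0.117, y = 0.021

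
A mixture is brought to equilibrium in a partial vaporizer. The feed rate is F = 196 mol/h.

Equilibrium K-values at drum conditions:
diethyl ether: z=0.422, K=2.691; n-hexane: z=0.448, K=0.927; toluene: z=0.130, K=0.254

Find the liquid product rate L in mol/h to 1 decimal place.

L = 31.3 mol/h

Rachford–Rice: g(ψ) = Σ zᵢ(Kᵢ−1)/(1+ψ(Kᵢ−1)) = 0.
Feasibility: ΣzᵢKᵢ = 1.584, Σzᵢ/Kᵢ = 1.152 — both > 1, two phases present.
Iterate (Newton) starting at ψ = 0.5:
  ψ = 0.500: g = 0.1981, g' = -0.541 → ψ = 0.866
  ψ = 0.866: g = -0.0195, g' = -0.779 → ψ = 0.841
  ψ = 0.841: g = -0.0006, g' = -0.730 → ψ = 0.840
Converged at ψ = 0.840.
Then V = ψ·F = 0.8403·196 = 164.7 mol/h and L = F − V = 31.3 mol/h.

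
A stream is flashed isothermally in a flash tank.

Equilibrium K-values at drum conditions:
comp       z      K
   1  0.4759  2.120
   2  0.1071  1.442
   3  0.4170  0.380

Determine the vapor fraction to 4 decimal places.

Iterate (Newton) starting at ψ = 0.54:
  ψ = 0.5400: g = -0.01831, g' = -0.6077 → ψ = 0.5099
  ψ = 0.5099: g = -0.00014, g' = -0.5985 → ψ = 0.5096
Converged at ψ = 0.5096.

ψ = 0.5096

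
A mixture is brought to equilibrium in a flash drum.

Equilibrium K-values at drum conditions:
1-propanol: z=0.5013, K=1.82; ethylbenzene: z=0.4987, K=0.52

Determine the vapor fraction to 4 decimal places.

ψ = 0.4362

Rachford–Rice: g(ψ) = Σ zᵢ(Kᵢ−1)/(1+ψ(Kᵢ−1)) = 0.
Check two-phase: ΣzᵢKᵢ = 1.1717 > 1 and Σzᵢ/Kᵢ = 1.2345 > 1, so g(0) = 0.1717 > 0 and g(1) = -0.2345 < 0.
Binary case is linear: z₁(K₁−1)(1+ψ(K₂−1)) + z₂(K₂−1)(1+ψ(K₁−1)) = 0
⇒ ψ = [z₁(K₁−1)+z₂(K₂−1)] / [−(K₁−1)(K₂−1)] = 0.17169/0.39360 = 0.4362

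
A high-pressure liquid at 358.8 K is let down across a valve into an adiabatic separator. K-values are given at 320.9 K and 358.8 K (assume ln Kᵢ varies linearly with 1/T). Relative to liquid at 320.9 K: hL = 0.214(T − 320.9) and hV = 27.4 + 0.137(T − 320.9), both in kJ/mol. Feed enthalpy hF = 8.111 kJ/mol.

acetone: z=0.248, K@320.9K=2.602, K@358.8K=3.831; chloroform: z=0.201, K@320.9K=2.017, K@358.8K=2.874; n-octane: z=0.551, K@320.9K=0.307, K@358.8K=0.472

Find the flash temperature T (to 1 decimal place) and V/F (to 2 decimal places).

T = 324.4 K, V/F = 0.27

Adiabatic flash: solve Rachford–Rice at each trial T, then check hF = ψ·hV(T) + (1−ψ)·hL(T).
  T = 320.9 K: K = (2.602, 2.017, 0.307), RR gives ψ = 0.232, H_out = 6.358 kJ/mol
  T = 358.8 K: K = (3.831, 2.874, 0.472), RR gives ψ = 0.615, H_out = 23.177 kJ/mol
  T = 339.9 K: K = (3.193, 2.433, 0.385), RR gives ψ = 0.428, H_out = 15.155 kJ/mol
  T = 330.4 K: K = (2.891, 2.221, 0.345), RR gives ψ = 0.334, H_out = 10.938 kJ/mol
  T = 325.6 K: K = (2.743, 2.117, 0.326), RR gives ψ = 0.284, H_out = 8.684 kJ/mol
  T = 323.2 K: K = (2.671, 2.066, 0.316), RR gives ψ = 0.258, H_out = 7.513 kJ/mol
Linear interpolation between T = 323.2 (H_out = 7.513) and T = 325.6 (H_out = 8.684) on hF = 8.111 gives T ≈ 324.4 K, at which ψ = 0.27.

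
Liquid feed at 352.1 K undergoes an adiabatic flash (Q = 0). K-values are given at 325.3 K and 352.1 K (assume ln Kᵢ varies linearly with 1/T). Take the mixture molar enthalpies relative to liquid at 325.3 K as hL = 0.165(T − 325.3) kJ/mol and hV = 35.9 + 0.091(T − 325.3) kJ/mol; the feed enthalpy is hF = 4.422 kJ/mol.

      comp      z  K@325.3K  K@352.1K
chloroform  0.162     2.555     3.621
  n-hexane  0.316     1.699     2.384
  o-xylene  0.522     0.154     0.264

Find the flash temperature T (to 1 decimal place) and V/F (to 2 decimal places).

Adiabatic flash: solve Rachford–Rice at each trial T, then check hF = ψ·hV(T) + (1−ψ)·hL(T).
  T = 325.3 K: K = (2.555, 1.699, 0.154), RR gives ψ = 0.034, H_out = 1.234 kJ/mol
  T = 352.1 K: K = (3.621, 2.384, 0.264), RR gives ψ = 0.349, H_out = 16.249 kJ/mol
  T = 338.7 K: K = (3.063, 2.026, 0.204), RR gives ψ = 0.211, H_out = 9.571 kJ/mol
  T = 332.0 K: K = (2.802, 1.859, 0.178), RR gives ψ = 0.130, H_out = 5.708 kJ/mol
  T = 328.6 K: K = (2.675, 1.777, 0.165), RR gives ψ = 0.084, H_out = 3.531 kJ/mol
  T = 330.3 K: K = (2.738, 1.817, 0.171), RR gives ψ = 0.107, H_out = 4.641 kJ/mol
Linear interpolation between T = 328.6 (H_out = 3.531) and T = 330.3 (H_out = 4.641) on hF = 4.422 gives T ≈ 330.0 K, at which ψ = 0.10.

T = 330.0 K, V/F = 0.10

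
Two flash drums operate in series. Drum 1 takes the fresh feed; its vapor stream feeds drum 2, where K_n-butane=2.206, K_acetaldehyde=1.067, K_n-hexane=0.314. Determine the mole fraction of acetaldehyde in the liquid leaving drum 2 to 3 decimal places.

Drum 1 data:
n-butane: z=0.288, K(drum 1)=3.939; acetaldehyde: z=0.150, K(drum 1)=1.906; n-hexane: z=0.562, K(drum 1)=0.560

x_acetaldehyde (drum 2) = 0.172

Drum 1:
Rachford–Rice: g(ψ₁) = Σ zᵢ(Kᵢ−1)/(1+ψ₁(Kᵢ−1)) = 0.
Feasibility: ΣzᵢKᵢ = 1.735, Σzᵢ/Kᵢ = 1.155 — both > 1, two phases present.
Newton iteration, ψ₁⁰ = 0.5:
  ψ₁ = 0.500: g = 0.1193, g' = -0.645 → ψ₁ = 0.685
  ψ₁ = 0.685: g = 0.0109, g' = -0.544 → ψ₁ = 0.705
Converged at ψ₁ = 0.705.
Drum-1 compositions:
  n-butane: x = 0.094, y = 0.369
  acetaldehyde: x = 0.092, y = 0.174
  n-hexane: x = 0.815, y = 0.456
Drum-2 feed = drum-1 vapor: z₂ = (0.3693, 0.1745, 0.4562).
Drum 2:
Rachford–Rice: g(ψ₂) = Σ zᵢ(Kᵢ−1)/(1+ψ₂(Kᵢ−1)) = 0.
Feasibility: ΣzᵢKᵢ = 1.144, Σzᵢ/Kᵢ = 1.784 — both > 1, two phases present.
Iterate (Newton) starting at ψ₂ = 0.48:
  ψ₂ = 0.480: g = -0.1732, g' = -0.693 → ψ₂ = 0.230
  ψ₂ = 0.230: g = -0.0116, g' = -0.633 → ψ₂ = 0.212
Converged at ψ₂ = 0.212.
  n-butane: x = 0.294, y = 0.649
  acetaldehyde: x = 0.172, y = 0.184
  n-hexane: x = 0.534, y = 0.168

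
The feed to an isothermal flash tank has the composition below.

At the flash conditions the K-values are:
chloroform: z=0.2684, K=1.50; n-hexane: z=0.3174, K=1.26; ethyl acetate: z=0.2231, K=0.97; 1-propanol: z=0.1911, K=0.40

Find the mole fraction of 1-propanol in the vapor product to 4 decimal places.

Iterate (Newton) starting at β = 0.5:
  β = 0.5000: g = 0.00980, g' = -0.2004 → β = 0.5489
  β = 0.5489: g = -0.00025, g' = -0.2109 → β = 0.5477
Converged at β = 0.5477.
Compositions from xᵢ = zᵢ/(1+β(Kᵢ−1)), yᵢ = Kᵢxᵢ:
  chloroform: x = 0.2107, y = 0.3160
  n-hexane: x = 0.2778, y = 0.3501
  ethyl acetate: x = 0.2268, y = 0.2200
  1-propanol: x = 0.2846, y = 0.1139

y_1-propanol = 0.1139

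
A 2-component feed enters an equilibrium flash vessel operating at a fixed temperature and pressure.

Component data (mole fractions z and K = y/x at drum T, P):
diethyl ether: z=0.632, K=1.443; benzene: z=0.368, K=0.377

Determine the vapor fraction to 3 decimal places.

ψ = 0.184

Let ψ = V/F and solve Σ zᵢ(Kᵢ−1)/(1+ψ(Kᵢ−1)) = 0.
Check two-phase: ΣzᵢKᵢ = 1.051 > 1 and Σzᵢ/Kᵢ = 1.414 > 1, so g(0) = 0.051 > 0 and g(1) = -0.414 < 0.
Binary case is linear: z₁(K₁−1)(1+ψ(K₂−1)) + z₂(K₂−1)(1+ψ(K₁−1)) = 0
⇒ ψ = [z₁(K₁−1)+z₂(K₂−1)] / [−(K₁−1)(K₂−1)] = 0.0507/0.2760 = 0.184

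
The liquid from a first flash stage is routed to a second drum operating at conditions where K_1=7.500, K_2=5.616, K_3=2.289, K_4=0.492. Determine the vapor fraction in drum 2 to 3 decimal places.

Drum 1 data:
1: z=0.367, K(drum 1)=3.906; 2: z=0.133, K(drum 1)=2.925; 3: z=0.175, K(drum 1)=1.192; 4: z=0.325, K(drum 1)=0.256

Drum 1:
Rachford–Rice: g(ψ₁) = Σ zᵢ(Kᵢ−1)/(1+ψ₁(Kᵢ−1)) = 0.
Check two-phase: ΣzᵢKᵢ = 2.114 > 1 and Σzᵢ/Kᵢ = 1.556 > 1, so g(0) = 1.114 > 0 and g(1) = -0.556 < 0.
Newton–Raphson from ψ₁ = 0.5:
  ψ₁ = 0.500: g = 0.2109, g' = -1.105 → ψ₁ = 0.691
  ψ₁ = 0.691: g = -0.0034, g' = -1.200 → ψ₁ = 0.688
Converged at ψ₁ = 0.688.
Drum-1 compositions:
  1: x = 0.122, y = 0.478
  2: x = 0.057, y = 0.167
  3: x = 0.155, y = 0.184
  4: x = 0.666, y = 0.170
Drum-2 feed = drum-1 liquid: z₂ = (0.1224, 0.0572, 0.1546, 0.6658).
Drum 2:
Let ψ₂ = V/F and solve Σ zᵢ(Kᵢ−1)/(1+ψ₂(Kᵢ−1)) = 0.
Feasibility: ΣzᵢKᵢ = 1.920, Σzᵢ/Kᵢ = 1.447 — both > 1, two phases present.
Iterate (Newton) starting at ψ₂ = 0.5:
  ψ₂ = 0.500: g = -0.0653, g' = -0.801 → ψ₂ = 0.419
  ψ₂ = 0.419: g = 0.0037, g' = -0.901 → ψ₂ = 0.423
Converged at ψ₂ = 0.423.
  1: x = 0.033, y = 0.245
  2: x = 0.019, y = 0.109
  3: x = 0.100, y = 0.229
  4: x = 0.848, y = 0.417

V/F (drum 2) = 0.423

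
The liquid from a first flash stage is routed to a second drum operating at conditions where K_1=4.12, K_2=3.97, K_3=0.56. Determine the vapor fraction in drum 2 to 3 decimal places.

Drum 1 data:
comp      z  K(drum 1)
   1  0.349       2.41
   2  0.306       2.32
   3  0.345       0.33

V/F (drum 2) = 0.527

Drum 1:
Rachford–Rice: g(ψ₁) = Σ zᵢ(Kᵢ−1)/(1+ψ₁(Kᵢ−1)) = 0.
Check two-phase: ΣzᵢKᵢ = 1.665 > 1 and Σzᵢ/Kᵢ = 1.322 > 1, so g(0) = 0.665 > 0 and g(1) = -0.322 < 0.
Newton–Raphson from ψ₁ = 0.5:
  ψ₁ = 0.500: g = 0.1843, g' = -0.782 → ψ₁ = 0.736
  ψ₁ = 0.736: g = -0.0093, g' = -0.907 → ψ₁ = 0.725
Converged at ψ₁ = 0.725.
Drum-1 compositions:
  1: x = 0.173, y = 0.416
  2: x = 0.156, y = 0.363
  3: x = 0.671, y = 0.221
Drum-2 feed = drum-1 liquid: z₂ = (0.1725, 0.1563, 0.6711).
Drum 2:
Rachford–Rice: g(ψ₂) = Σ zᵢ(Kᵢ−1)/(1+ψ₂(Kᵢ−1)) = 0.
Check two-phase: ΣzᵢKᵢ = 1.707 > 1 and Σzᵢ/Kᵢ = 1.280 > 1, so g(0) = 0.707 > 0 and g(1) = -0.280 < 0.
Newton iteration, ψ₂⁰ = 0.5:
  ψ₂ = 0.500: g = 0.0186, g' = -0.693 → ψ₂ = 0.527
Converged at ψ₂ = 0.527.
  1: x = 0.065, y = 0.269
  2: x = 0.061, y = 0.242
  3: x = 0.874, y = 0.489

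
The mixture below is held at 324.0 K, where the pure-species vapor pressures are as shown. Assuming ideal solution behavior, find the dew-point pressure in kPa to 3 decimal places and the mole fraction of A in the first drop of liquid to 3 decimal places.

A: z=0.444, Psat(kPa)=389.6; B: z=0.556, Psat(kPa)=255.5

Pdew = 301.590 kPa, x_A = 0.344

At the dew point ψ → 1, so Σzᵢ/Kᵢ = 1 with Kᵢ = Pᵢˢᵃᵗ/P ⇒ 1/P = Σzᵢ/Pᵢˢᵃᵗ.
1/P = 0.444/389.6 + 0.556/255.5 = 0.003316 ⇒ P = 301.590 kPa
xᵢ = zᵢP/Pᵢˢᵃᵗ ⇒ x_A = 0.444·301.590/389.6 = 0.344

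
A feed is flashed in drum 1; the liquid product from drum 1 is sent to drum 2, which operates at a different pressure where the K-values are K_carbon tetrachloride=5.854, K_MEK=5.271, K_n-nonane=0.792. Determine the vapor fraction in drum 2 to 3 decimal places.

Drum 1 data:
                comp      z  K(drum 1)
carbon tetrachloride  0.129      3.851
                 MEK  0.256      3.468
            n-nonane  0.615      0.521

Drum 1:
Newton–Raphson from ψ₁ = 0.5:
  ψ₁ = 0.500: g = 0.0471, g' = -0.735 → ψ₁ = 0.564
  ψ₁ = 0.564: g = 0.0015, g' = -0.692 → ψ₁ = 0.566
Converged at ψ₁ = 0.566.
Drum-1 compositions:
  carbon tetrachloride: x = 0.049, y = 0.190
  MEK: x = 0.107, y = 0.370
  n-nonane: x = 0.844, y = 0.440
Drum-2 feed = drum-1 liquid: z₂ = (0.0493, 0.1068, 0.8439).
Drum 2:
Material balance + equilibrium reduce to Σ zᵢ(Kᵢ−1)/(1+ψ₂(Kᵢ−1)) = 0.
Feasibility: ΣzᵢKᵢ = 1.520, Σzᵢ/Kᵢ = 1.094 — both > 1, two phases present.
Iterate (Newton) starting at ψ₂ = 0.41:
  ψ₂ = 0.410: g = 0.0540, g' = -0.431 → ψ₂ = 0.535
  ψ₂ = 0.535: g = 0.0078, g' = -0.316 → ψ₂ = 0.560
  ψ₂ = 0.560: g = 0.0002, g' = -0.300 → ψ₂ = 0.561
Converged at ψ₂ = 0.561.
  carbon tetrachloride: x = 0.013, y = 0.078
  MEK: x = 0.031, y = 0.166
  n-nonane: x = 0.955, y = 0.757

V/F (drum 2) = 0.561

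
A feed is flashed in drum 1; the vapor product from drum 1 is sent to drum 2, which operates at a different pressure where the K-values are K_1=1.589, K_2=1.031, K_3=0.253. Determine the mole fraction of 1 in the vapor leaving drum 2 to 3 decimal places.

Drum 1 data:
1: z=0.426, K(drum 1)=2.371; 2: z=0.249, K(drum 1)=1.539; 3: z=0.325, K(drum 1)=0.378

y_1 (drum 2) = 0.640

Drum 1:
Let ψ₁ = V/F and solve Σ zᵢ(Kᵢ−1)/(1+ψ₁(Kᵢ−1)) = 0.
g(0) = ΣzᵢKᵢ − 1 = 0.516 and g(1) = 1 − Σzᵢ/Kᵢ = -0.201, so a root lies in (0, 1).
Newton iteration, ψ₁⁰ = 0.5:
  ψ₁ = 0.500: g = 0.1588, g' = -0.592 → ψ₁ = 0.768
  ψ₁ = 0.768: g = -0.0080, g' = -0.687 → ψ₁ = 0.757
Converged at ψ₁ = 0.757.
Drum-1 compositions:
  1: x = 0.209, y = 0.496
  2: x = 0.177, y = 0.272
  3: x = 0.614, y = 0.232
Drum-2 feed = drum-1 vapor: z₂ = (0.4957, 0.2722, 0.2321).
Drum 2:
Newton–Raphson from ψ₂ = 0.55:
  ψ₂ = 0.550: g = -0.0655, g' = -0.472 → ψ₂ = 0.411
  ψ₂ = 0.411: g = -0.0069, g' = -0.381 → ψ₂ = 0.393
Converged at ψ₂ = 0.393.
  1: x = 0.403, y = 0.640
  2: x = 0.269, y = 0.277
  3: x = 0.329, y = 0.083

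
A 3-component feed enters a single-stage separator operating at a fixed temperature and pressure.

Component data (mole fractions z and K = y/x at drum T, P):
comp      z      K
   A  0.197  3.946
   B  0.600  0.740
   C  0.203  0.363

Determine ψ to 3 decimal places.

Newton–Raphson from ψ = 0.48:
  ψ = 0.480: g = -0.1241, g' = -0.517 → ψ = 0.240
  ψ = 0.240: g = 0.0209, g' = -0.748 → ψ = 0.268
  ψ = 0.268: g = 0.0007, g' = -0.700 → ψ = 0.269
Converged at ψ = 0.269.

ψ = 0.269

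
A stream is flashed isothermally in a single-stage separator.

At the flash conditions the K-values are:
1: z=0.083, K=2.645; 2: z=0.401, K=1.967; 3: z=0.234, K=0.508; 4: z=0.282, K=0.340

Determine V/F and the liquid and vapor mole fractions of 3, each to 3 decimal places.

Rachford–Rice: g(V/F) = Σ zᵢ(Kᵢ−1)/(1+V/F(Kᵢ−1)) = 0.
g(0) = ΣzᵢKᵢ − 1 = 0.223 and g(1) = 1 − Σzᵢ/Kᵢ = -0.525, so a root lies in (0, 1).
Newton–Raphson from V/F = 0.5:
  V/F = 0.500: g = -0.0942, g' = -0.611 → V/F = 0.346
  V/F = 0.346: g = -0.0023, g' = -0.590 → V/F = 0.342
Converged at V/F = 0.342.
Compositions from xᵢ = zᵢ/(1+V/F(Kᵢ−1)), yᵢ = Kᵢxᵢ:
  1: x = 0.053, y = 0.140
  2: x = 0.301, y = 0.593
  3: x = 0.281, y = 0.143
  4: x = 0.364, y = 0.124

V/F = 0.342, x_3 = 0.281, y_3 = 0.143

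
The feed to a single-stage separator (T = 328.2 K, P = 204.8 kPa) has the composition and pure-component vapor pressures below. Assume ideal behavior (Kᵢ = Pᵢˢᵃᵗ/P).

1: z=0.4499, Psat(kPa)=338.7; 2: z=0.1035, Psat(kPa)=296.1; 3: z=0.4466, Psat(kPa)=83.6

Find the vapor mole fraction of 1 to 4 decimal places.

Raoult's law: Kᵢ = Pᵢˢᵃᵗ/P = Pᵢˢᵃᵗ/204.8.
  K_1 = 338.7/204.8 = 1.653809, K_2 = 296.1/204.8 = 1.445801, K_3 = 83.6/204.8 = 0.408203
Let ψ = V/F and solve Σ zᵢ(Kᵢ−1)/(1+ψ(Kᵢ−1)) = 0.
Check two-phase: ΣzᵢKᵢ = 1.0760 > 1 and Σzᵢ/Kᵢ = 1.4377 > 1, so g(0) = 0.0760 > 0 and g(1) = -0.4377 < 0.
Newton iteration, ψ⁰ = 0.5:
  ψ = 0.5000: g = -0.11596, g' = -0.4385 → ψ = 0.2355
  ψ = 0.2355: g = -0.01046, g' = -0.3724 → ψ = 0.2075
  ψ = 0.2075: g = -0.00004, g' = -0.3696 → ψ = 0.2074
Converged at ψ = 0.2074.
Compositions from xᵢ = zᵢ/(1+ψ(Kᵢ−1)), yᵢ = Kᵢxᵢ:
  1: x = 0.3962, y = 0.6552
  2: x = 0.0947, y = 0.1370
  3: x = 0.5091, y = 0.2078

y_1 = 0.6552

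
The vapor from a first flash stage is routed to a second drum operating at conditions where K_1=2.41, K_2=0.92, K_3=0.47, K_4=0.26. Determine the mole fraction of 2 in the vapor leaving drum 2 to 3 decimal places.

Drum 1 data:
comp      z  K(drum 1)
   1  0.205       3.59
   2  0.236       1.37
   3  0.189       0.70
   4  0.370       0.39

y_2 (drum 2) = 0.272

Drum 1:
Iterate (Newton) starting at ψ₁ = 0.5:
  ψ₁ = 0.500: g = -0.0864, g' = -0.593 → ψ₁ = 0.354
  ψ₁ = 0.354: g = 0.0028, g' = -0.645 → ψ₁ = 0.358
Converged at ψ₁ = 0.359.
Drum-1 compositions:
  1: x = 0.106, y = 0.382
  2: x = 0.208, y = 0.285
  3: x = 0.212, y = 0.148
  4: x = 0.474, y = 0.185
Drum-2 feed = drum-1 vapor: z₂ = (0.3816, 0.2855, 0.1482, 0.1847).
Drum 2:
Newton–Raphson from ψ₂ = 0.5:
  ψ₂ = 0.500: g = -0.0320, g' = -0.595 → ψ₂ = 0.446
Converged at ψ₂ = 0.446.
  1: x = 0.234, y = 0.565
  2: x = 0.296, y = 0.272
  3: x = 0.194, y = 0.091
  4: x = 0.276, y = 0.072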